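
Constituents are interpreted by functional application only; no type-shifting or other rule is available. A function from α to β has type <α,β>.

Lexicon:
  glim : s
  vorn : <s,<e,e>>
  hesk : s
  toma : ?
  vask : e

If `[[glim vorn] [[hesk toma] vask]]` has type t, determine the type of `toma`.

For [[glim vorn] [[hesk toma] vask]] to have type t with [glim vorn] of type <e,e>, [[hesk toma] vask] must be the function: [[hesk toma] vask] : <<e,e>,t>.
For [[hesk toma] vask] to have type <<e,e>,t> with vask of type e, [hesk toma] must be the function: [hesk toma] : <e,<<e,e>,t>>.
For [hesk toma] to have type <e,<<e,e>,t>> with hesk of type s, toma must be the function: toma : <s,<e,<<e,e>,t>>>.

<s,<e,<<e,e>,t>>>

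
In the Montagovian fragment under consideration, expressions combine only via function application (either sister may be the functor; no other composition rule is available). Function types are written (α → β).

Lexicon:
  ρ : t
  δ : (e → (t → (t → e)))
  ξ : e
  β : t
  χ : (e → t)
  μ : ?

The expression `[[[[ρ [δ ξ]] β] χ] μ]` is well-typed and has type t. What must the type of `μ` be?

[[[[ρ [δ ξ]] β] χ] μ] must have type t. The sister [[[ρ [δ ξ]] β] χ] has type t; that is not a function onto t, so μ must be the functor, of type (t → t).

(t → t)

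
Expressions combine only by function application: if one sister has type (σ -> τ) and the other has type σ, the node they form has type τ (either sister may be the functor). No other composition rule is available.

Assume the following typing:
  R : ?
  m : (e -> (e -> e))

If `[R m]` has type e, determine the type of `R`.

[R m] must have type e. The sister m has type (e -> (e -> e)); that is not a function onto e, so R must be the functor, of type ((e -> (e -> e)) -> e).

((e -> (e -> e)) -> e)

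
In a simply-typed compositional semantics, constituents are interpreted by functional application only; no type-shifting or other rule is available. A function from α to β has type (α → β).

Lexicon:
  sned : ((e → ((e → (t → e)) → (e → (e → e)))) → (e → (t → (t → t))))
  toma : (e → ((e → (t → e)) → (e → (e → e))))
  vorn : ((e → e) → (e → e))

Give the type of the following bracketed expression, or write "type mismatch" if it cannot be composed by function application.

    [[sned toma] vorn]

[sned toma]: ((e → ((e → (t → e)) → (e → (e → e)))) → (e → (t → (t → t)))) applied to (e → ((e → (t → e)) → (e → (e → e)))) yields (e → (t → (t → t))).
[[sned toma] vorn]: (e → (t → (t → t))) and ((e → e) → (e → e)) cannot combine by function application — type clash.

type mismatch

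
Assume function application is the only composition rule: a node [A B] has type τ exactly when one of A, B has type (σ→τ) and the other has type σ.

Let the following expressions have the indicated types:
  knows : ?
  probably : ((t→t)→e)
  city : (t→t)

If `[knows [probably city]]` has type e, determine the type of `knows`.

At [knows [probably city]] (required: e): [probably city] is e, which is not a function with range e; hence knows is the functor — type (e→e).

(e→e)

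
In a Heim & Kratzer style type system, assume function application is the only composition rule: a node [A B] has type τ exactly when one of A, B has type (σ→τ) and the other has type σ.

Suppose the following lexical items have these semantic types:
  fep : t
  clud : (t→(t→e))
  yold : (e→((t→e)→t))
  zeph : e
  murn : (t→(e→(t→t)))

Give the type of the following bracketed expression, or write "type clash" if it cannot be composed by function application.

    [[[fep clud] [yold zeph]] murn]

At [fep clud], clud : (t→(t→e)) takes fep : t, giving (t→e).
At [yold zeph], yold : (e→((t→e)→t)) takes zeph : e, giving ((t→e)→t).
At [[fep clud] [yold zeph]], [yold zeph] : ((t→e)→t) takes [fep clud] : (t→e), giving t.
At [[[fep clud] [yold zeph]] murn], murn : (t→(e→(t→t))) takes [[fep clud] [yold zeph]] : t, giving (e→(t→t)).

(e→(t→t))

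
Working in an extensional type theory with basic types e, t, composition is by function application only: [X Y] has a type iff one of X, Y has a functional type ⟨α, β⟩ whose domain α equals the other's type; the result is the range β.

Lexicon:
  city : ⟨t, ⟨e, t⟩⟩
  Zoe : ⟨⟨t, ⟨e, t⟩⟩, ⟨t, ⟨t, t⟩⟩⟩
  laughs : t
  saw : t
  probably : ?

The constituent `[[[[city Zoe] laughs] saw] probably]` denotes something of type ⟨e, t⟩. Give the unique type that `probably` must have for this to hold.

[[[[city Zoe] laughs] saw] probably] is required to be ⟨e, t⟩. [[[city Zoe] laughs] saw] : t cannot yield ⟨e, t⟩ as functor, so probably : ⟨t, ⟨e, t⟩⟩.

⟨t, ⟨e, t⟩⟩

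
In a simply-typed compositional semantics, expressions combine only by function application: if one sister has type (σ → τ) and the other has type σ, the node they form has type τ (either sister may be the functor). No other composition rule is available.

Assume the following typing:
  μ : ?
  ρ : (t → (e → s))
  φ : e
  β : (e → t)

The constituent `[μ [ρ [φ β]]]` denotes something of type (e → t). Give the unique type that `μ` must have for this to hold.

((e → s) → (e → t))

For [μ [ρ [φ β]]] to have type (e → t) with [ρ [φ β]] of type (e → s), μ must be the function: μ : ((e → s) → (e → t)).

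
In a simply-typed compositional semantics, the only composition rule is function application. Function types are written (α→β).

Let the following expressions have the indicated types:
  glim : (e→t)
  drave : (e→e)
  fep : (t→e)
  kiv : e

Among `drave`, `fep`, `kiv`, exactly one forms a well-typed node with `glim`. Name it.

kiv

drave : (e→e) — no; glim wants e, and drave wants e.
fep : (t→e) — no; glim wants e, and fep wants t.
kiv — combines: glim : (e→t) takes kiv : e as argument, giving t.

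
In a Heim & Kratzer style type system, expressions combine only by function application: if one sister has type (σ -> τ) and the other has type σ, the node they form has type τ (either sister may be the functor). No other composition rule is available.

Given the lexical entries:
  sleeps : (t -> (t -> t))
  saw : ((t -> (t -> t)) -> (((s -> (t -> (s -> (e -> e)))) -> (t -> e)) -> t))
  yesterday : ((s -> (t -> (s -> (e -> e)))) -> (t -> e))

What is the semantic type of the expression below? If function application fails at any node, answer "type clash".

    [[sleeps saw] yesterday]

[sleeps saw]: saw is ((t -> (t -> t)) -> (((s -> (t -> (s -> (e -> e)))) -> (t -> e)) -> t)), sleeps is (t -> (t -> t)); result (((s -> (t -> (s -> (e -> e)))) -> (t -> e)) -> t).
[[sleeps saw] yesterday]: [sleeps saw] is (((s -> (t -> (s -> (e -> e)))) -> (t -> e)) -> t), yesterday is ((s -> (t -> (s -> (e -> e)))) -> (t -> e)); result t.

t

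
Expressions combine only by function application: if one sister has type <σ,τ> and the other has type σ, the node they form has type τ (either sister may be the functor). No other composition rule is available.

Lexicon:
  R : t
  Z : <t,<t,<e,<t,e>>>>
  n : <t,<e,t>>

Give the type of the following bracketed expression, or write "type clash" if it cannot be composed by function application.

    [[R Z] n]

type clash

[R Z]: functor Z : <t,<t,<e,<t,e>>>>, argument R : t; result <t,<e,<t,e>>>.
[[R Z] n]: <t,<e,<t,e>>> with <t,<e,t>> — neither is a function whose domain matches the other; composition fails here.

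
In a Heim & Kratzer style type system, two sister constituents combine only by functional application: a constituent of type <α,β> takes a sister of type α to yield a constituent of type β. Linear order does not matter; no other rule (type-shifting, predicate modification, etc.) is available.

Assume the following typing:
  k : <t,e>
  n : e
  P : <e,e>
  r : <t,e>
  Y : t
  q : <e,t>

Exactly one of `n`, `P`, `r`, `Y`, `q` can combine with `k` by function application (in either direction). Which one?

Y

n : e — neither side's domain matches the other.
P : <e,e> — neither side's domain matches the other.
r : <t,e> — neither side's domain matches the other.
Y — combines: k : <t,e> takes Y : t as argument, giving e.
q : <e,t> — neither side's domain matches the other.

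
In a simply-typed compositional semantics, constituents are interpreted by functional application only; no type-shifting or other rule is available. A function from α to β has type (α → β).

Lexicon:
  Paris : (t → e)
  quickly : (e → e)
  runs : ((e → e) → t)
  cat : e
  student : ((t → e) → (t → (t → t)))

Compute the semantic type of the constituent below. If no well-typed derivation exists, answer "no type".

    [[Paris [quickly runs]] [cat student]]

no type

[quickly runs] — runs of type ((e → e) → t) combines with quickly of type (e → e): type t.
[Paris [quickly runs]] — Paris of type (t → e) combines with [quickly runs] of type t: type e.
[cat student]: e with ((t → e) → (t → (t → t))) — neither is a function whose domain matches the other; composition fails here.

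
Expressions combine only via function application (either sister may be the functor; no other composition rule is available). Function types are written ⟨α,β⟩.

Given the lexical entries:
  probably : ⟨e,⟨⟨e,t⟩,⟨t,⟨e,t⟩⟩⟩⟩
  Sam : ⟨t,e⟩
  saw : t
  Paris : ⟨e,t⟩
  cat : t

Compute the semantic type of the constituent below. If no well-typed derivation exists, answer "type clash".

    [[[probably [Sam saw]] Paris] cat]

[Sam saw] — Sam of type ⟨t,e⟩ combines with saw of type t: type e.
[probably [Sam saw]] — probably of type ⟨e,⟨⟨e,t⟩,⟨t,⟨e,t⟩⟩⟩⟩ combines with [Sam saw] of type e: type ⟨⟨e,t⟩,⟨t,⟨e,t⟩⟩⟩.
[[probably [Sam saw]] Paris] — [probably [Sam saw]] of type ⟨⟨e,t⟩,⟨t,⟨e,t⟩⟩⟩ combines with Paris of type ⟨e,t⟩: type ⟨t,⟨e,t⟩⟩.
[[[probably [Sam saw]] Paris] cat] — [[probably [Sam saw]] Paris] of type ⟨t,⟨e,t⟩⟩ combines with cat of type t: type ⟨e,t⟩.

⟨e,t⟩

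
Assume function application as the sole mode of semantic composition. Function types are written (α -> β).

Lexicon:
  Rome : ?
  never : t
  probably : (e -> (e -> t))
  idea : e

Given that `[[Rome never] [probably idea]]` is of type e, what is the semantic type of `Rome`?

[[Rome never] [probably idea]] must have type e. The sister [probably idea] has type (e -> t); that is not a function onto e, so [Rome never] must be the functor, of type ((e -> t) -> e).
[Rome never] must have type ((e -> t) -> e). The sister never has type t; that is not a function onto ((e -> t) -> e), so Rome must be the functor, of type (t -> ((e -> t) -> e)).

(t -> ((e -> t) -> e))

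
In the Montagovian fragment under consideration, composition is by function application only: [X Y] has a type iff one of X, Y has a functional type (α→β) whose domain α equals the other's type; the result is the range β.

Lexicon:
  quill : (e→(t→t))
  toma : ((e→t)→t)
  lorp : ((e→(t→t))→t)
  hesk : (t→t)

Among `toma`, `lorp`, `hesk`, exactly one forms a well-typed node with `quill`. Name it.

toma : ((e→t)→t) — neither side's domain matches the other.
lorp — combines: lorp : ((e→(t→t))→t) takes quill : (e→(t→t)) as argument, giving t.
hesk : (t→t) — neither side's domain matches the other.

lorp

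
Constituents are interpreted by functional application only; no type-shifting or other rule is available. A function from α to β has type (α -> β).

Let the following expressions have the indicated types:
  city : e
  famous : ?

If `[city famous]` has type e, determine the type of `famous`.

[city famous] is required to be e. city : e cannot yield e as functor, so famous : (e -> e).

(e -> e)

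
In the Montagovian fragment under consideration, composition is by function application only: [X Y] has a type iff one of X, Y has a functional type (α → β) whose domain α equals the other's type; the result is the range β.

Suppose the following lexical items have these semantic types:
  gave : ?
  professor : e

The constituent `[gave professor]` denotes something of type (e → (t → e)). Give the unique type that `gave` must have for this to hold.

For [gave professor] to have type (e → (t → e)) with professor of type e, gave must be the function: gave : (e → (e → (t → e))).

(e → (e → (t → e)))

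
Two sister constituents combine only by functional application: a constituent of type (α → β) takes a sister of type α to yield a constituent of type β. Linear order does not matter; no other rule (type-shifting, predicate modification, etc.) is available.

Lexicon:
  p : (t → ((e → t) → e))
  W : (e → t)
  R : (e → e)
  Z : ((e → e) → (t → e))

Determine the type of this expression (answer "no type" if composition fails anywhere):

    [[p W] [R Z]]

[p W]: (t → ((e → t) → e)) and (e → t) cannot combine by function application — type clash.

no type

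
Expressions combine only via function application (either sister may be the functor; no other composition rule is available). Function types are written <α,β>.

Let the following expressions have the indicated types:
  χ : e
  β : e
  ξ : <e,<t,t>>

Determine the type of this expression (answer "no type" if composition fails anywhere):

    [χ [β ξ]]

no type

[β ξ] — ξ of type <e,<t,t>> combines with β of type e: type <t,t>.
At [χ [β ξ]]: neither e nor <t,t> can take the other as argument; the node is ill-typed.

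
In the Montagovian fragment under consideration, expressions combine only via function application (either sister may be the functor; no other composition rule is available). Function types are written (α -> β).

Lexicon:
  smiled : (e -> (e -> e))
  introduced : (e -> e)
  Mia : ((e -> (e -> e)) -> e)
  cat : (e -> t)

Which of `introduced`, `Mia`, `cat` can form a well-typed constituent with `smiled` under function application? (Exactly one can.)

introduced : (e -> e) — neither side's domain matches the other.
Mia — combines: Mia : ((e -> (e -> e)) -> e) takes smiled : (e -> (e -> e)) as argument, giving e.
cat : (e -> t) — neither side's domain matches the other.

Mia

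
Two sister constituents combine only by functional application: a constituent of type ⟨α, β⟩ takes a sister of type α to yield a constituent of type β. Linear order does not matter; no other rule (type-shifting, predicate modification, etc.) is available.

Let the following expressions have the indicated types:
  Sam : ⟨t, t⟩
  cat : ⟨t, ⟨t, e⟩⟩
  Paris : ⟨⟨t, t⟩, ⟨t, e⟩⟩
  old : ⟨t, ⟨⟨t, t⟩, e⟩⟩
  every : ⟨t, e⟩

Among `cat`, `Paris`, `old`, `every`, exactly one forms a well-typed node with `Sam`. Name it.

Paris

cat : ⟨t, ⟨t, e⟩⟩ — does not combine with Sam.
Paris — combines: Paris : ⟨⟨t, t⟩, ⟨t, e⟩⟩ takes Sam : ⟨t, t⟩ as argument, giving ⟨t, e⟩.
old : ⟨t, ⟨⟨t, t⟩, e⟩⟩ — does not combine with Sam.
every : ⟨t, e⟩ — does not combine with Sam.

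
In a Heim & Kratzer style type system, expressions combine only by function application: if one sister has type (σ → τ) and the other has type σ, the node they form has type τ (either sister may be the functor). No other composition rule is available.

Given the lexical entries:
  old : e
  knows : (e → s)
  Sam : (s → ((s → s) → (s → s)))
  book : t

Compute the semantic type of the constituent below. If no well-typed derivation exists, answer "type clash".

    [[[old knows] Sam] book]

[old knows]: functor knows : (e → s), argument old : e; result s.
[[old knows] Sam]: functor Sam : (s → ((s → s) → (s → s))), argument [old knows] : s; result ((s → s) → (s → s)).
[[[old knows] Sam] book]: ((s → s) → (s → s)) and t cannot combine by function application — type clash.

type clash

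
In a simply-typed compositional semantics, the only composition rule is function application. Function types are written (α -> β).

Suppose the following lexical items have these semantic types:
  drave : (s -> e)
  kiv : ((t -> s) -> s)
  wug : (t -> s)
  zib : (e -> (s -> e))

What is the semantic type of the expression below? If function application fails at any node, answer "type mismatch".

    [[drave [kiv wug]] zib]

At [kiv wug], kiv : ((t -> s) -> s) takes wug : (t -> s), giving s.
At [drave [kiv wug]], drave : (s -> e) takes [kiv wug] : s, giving e.
At [[drave [kiv wug]] zib], zib : (e -> (s -> e)) takes [drave [kiv wug]] : e, giving (s -> e).

(s -> e)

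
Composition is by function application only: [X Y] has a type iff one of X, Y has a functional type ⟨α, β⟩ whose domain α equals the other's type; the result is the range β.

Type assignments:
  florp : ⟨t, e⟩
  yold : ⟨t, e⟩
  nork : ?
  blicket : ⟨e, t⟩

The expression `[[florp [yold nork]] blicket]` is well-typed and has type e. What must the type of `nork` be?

[[florp [yold nork]] blicket] is required to be e. blicket : ⟨e, t⟩ cannot yield e as functor, so [florp [yold nork]] : ⟨⟨e, t⟩, e⟩.
[florp [yold nork]] is required to be ⟨⟨e, t⟩, e⟩. florp : ⟨t, e⟩ cannot yield ⟨⟨e, t⟩, e⟩ as functor, so [yold nork] : ⟨⟨t, e⟩, ⟨⟨e, t⟩, e⟩⟩.
[yold nork] is required to be ⟨⟨t, e⟩, ⟨⟨e, t⟩, e⟩⟩. yold : ⟨t, e⟩ cannot yield ⟨⟨t, e⟩, ⟨⟨e, t⟩, e⟩⟩ as functor, so nork : ⟨⟨t, e⟩, ⟨⟨t, e⟩, ⟨⟨e, t⟩, e⟩⟩⟩.

⟨⟨t, e⟩, ⟨⟨t, e⟩, ⟨⟨e, t⟩, e⟩⟩⟩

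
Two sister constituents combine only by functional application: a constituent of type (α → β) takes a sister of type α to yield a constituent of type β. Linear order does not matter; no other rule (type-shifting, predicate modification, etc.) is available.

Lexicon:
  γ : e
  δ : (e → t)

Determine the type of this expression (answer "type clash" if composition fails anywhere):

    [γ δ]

t

At [γ δ], δ : (e → t) takes γ : e, giving t.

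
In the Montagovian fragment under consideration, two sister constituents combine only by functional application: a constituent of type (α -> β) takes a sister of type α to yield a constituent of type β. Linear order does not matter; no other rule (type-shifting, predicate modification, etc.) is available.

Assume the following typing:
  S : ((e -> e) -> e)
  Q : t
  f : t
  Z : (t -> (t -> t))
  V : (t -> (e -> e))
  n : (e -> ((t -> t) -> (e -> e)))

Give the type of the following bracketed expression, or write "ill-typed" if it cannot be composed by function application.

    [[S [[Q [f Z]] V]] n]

[f Z]: functor Z : (t -> (t -> t)), argument f : t; result (t -> t).
[Q [f Z]]: functor [f Z] : (t -> t), argument Q : t; result t.
[[Q [f Z]] V]: functor V : (t -> (e -> e)), argument [Q [f Z]] : t; result (e -> e).
[S [[Q [f Z]] V]]: functor S : ((e -> e) -> e), argument [[Q [f Z]] V] : (e -> e); result e.
[[S [[Q [f Z]] V]] n]: functor n : (e -> ((t -> t) -> (e -> e))), argument [S [[Q [f Z]] V]] : e; result ((t -> t) -> (e -> e)).

((t -> t) -> (e -> e))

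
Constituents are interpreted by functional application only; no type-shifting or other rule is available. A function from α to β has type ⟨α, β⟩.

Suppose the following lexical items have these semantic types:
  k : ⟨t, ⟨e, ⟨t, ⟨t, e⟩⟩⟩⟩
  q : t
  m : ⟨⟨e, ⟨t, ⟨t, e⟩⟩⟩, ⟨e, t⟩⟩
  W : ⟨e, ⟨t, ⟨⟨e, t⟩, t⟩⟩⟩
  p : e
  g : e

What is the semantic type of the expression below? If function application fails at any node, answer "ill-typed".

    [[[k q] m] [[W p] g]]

[k q] — k of type ⟨t, ⟨e, ⟨t, ⟨t, e⟩⟩⟩⟩ combines with q of type t: type ⟨e, ⟨t, ⟨t, e⟩⟩⟩.
[[k q] m] — m of type ⟨⟨e, ⟨t, ⟨t, e⟩⟩⟩, ⟨e, t⟩⟩ combines with [k q] of type ⟨e, ⟨t, ⟨t, e⟩⟩⟩: type ⟨e, t⟩.
[W p] — W of type ⟨e, ⟨t, ⟨⟨e, t⟩, t⟩⟩⟩ combines with p of type e: type ⟨t, ⟨⟨e, t⟩, t⟩⟩.
At [[W p] g]: neither ⟨t, ⟨⟨e, t⟩, t⟩⟩ nor e can take the other as argument; the node is ill-typed.

ill-typed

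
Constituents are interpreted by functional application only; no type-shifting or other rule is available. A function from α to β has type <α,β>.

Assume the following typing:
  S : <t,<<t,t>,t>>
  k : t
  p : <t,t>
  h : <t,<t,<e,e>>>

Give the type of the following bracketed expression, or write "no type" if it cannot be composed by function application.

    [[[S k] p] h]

[S k]: S is <t,<<t,t>,t>>, k is t; result <<t,t>,t>.
[[S k] p]: [S k] is <<t,t>,t>, p is <t,t>; result t.
[[[S k] p] h]: h is <t,<t,<e,e>>>, [[S k] p] is t; result <t,<e,e>>.

<t,<e,e>>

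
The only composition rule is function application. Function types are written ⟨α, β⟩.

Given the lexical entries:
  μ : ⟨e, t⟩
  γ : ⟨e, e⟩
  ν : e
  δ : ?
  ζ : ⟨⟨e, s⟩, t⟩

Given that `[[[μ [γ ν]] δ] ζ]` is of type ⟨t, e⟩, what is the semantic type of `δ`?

⟨t, ⟨⟨⟨e, s⟩, t⟩, ⟨t, e⟩⟩⟩

At [[[μ [γ ν]] δ] ζ] (required: ⟨t, e⟩): ζ is ⟨⟨e, s⟩, t⟩, which is not a function with range ⟨t, e⟩; hence [[μ [γ ν]] δ] is the functor — type ⟨⟨⟨e, s⟩, t⟩, ⟨t, e⟩⟩.
At [[μ [γ ν]] δ] (required: ⟨⟨⟨e, s⟩, t⟩, ⟨t, e⟩⟩): [μ [γ ν]] is t, which is not a function with range ⟨⟨⟨e, s⟩, t⟩, ⟨t, e⟩⟩; hence δ is the functor — type ⟨t, ⟨⟨⟨e, s⟩, t⟩, ⟨t, e⟩⟩⟩.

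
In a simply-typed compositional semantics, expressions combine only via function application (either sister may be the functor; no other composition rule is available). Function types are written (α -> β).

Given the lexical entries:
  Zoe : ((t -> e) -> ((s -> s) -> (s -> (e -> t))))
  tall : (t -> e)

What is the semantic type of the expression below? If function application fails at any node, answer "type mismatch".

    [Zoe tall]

[Zoe tall] — Zoe of type ((t -> e) -> ((s -> s) -> (s -> (e -> t)))) combines with tall of type (t -> e): type ((s -> s) -> (s -> (e -> t))).

((s -> s) -> (s -> (e -> t)))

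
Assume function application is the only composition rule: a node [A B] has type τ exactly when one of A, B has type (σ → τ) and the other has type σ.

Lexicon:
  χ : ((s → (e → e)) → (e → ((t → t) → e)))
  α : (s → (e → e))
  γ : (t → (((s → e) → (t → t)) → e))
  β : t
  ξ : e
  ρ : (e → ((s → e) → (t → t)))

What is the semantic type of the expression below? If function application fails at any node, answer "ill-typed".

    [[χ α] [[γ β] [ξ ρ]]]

At [χ α], χ : ((s → (e → e)) → (e → ((t → t) → e))) takes α : (s → (e → e)), giving (e → ((t → t) → e)).
At [γ β], γ : (t → (((s → e) → (t → t)) → e)) takes β : t, giving (((s → e) → (t → t)) → e).
At [ξ ρ], ρ : (e → ((s → e) → (t → t))) takes ξ : e, giving ((s → e) → (t → t)).
At [[γ β] [ξ ρ]], [γ β] : (((s → e) → (t → t)) → e) takes [ξ ρ] : ((s → e) → (t → t)), giving e.
At [[χ α] [[γ β] [ξ ρ]]], [χ α] : (e → ((t → t) → e)) takes [[γ β] [ξ ρ]] : e, giving ((t → t) → e).

((t → t) → e)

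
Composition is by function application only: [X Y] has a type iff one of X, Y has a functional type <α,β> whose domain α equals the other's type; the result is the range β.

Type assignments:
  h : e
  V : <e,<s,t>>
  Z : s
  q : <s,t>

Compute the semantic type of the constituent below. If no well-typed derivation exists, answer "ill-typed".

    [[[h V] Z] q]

ill-typed

[h V] — V of type <e,<s,t>> combines with h of type e: type <s,t>.
[[h V] Z] — [h V] of type <s,t> combines with Z of type s: type t.
At [[[h V] Z] q]: neither t nor <s,t> can take the other as argument; the node is ill-typed.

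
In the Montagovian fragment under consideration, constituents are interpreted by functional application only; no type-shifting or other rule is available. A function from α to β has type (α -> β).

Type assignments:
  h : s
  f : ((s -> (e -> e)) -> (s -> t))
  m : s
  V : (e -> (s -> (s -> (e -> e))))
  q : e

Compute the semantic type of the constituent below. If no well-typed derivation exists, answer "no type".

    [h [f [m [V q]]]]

[V q]: V is (e -> (s -> (s -> (e -> e)))), q is e; result (s -> (s -> (e -> e))).
[m [V q]]: [V q] is (s -> (s -> (e -> e))), m is s; result (s -> (e -> e)).
[f [m [V q]]]: f is ((s -> (e -> e)) -> (s -> t)), [m [V q]] is (s -> (e -> e)); result (s -> t).
[h [f [m [V q]]]]: [f [m [V q]]] is (s -> t), h is s; result t.

t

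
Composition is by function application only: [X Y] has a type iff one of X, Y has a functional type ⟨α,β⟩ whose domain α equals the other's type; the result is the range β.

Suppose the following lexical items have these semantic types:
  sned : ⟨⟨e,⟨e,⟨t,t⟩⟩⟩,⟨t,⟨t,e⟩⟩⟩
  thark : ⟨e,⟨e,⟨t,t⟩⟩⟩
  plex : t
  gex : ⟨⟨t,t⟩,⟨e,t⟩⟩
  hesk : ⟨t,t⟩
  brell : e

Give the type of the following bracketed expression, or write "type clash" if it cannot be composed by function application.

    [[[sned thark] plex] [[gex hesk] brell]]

[sned thark]: functor sned : ⟨⟨e,⟨e,⟨t,t⟩⟩⟩,⟨t,⟨t,e⟩⟩⟩, argument thark : ⟨e,⟨e,⟨t,t⟩⟩⟩; result ⟨t,⟨t,e⟩⟩.
[[sned thark] plex]: functor [sned thark] : ⟨t,⟨t,e⟩⟩, argument plex : t; result ⟨t,e⟩.
[gex hesk]: functor gex : ⟨⟨t,t⟩,⟨e,t⟩⟩, argument hesk : ⟨t,t⟩; result ⟨e,t⟩.
[[gex hesk] brell]: functor [gex hesk] : ⟨e,t⟩, argument brell : e; result t.
[[[sned thark] plex] [[gex hesk] brell]]: functor [[sned thark] plex] : ⟨t,e⟩, argument [[gex hesk] brell] : t; result e.

e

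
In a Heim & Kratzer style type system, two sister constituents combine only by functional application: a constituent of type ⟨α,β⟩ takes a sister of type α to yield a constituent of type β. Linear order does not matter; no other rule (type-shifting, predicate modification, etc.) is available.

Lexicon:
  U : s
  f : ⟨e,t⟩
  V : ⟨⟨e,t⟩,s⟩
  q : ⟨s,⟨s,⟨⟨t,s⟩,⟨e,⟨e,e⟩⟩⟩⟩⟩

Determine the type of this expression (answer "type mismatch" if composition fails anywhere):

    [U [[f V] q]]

At [f V], V : ⟨⟨e,t⟩,s⟩ takes f : ⟨e,t⟩, giving s.
At [[f V] q], q : ⟨s,⟨s,⟨⟨t,s⟩,⟨e,⟨e,e⟩⟩⟩⟩⟩ takes [f V] : s, giving ⟨s,⟨⟨t,s⟩,⟨e,⟨e,e⟩⟩⟩⟩.
At [U [[f V] q]], [[f V] q] : ⟨s,⟨⟨t,s⟩,⟨e,⟨e,e⟩⟩⟩⟩ takes U : s, giving ⟨⟨t,s⟩,⟨e,⟨e,e⟩⟩⟩.

⟨⟨t,s⟩,⟨e,⟨e,e⟩⟩⟩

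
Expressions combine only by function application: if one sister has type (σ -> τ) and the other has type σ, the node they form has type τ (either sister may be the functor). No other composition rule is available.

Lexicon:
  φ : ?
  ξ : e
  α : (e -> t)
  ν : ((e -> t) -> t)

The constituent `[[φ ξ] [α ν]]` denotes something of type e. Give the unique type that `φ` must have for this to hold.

[[φ ξ] [α ν]] must have type e. The sister [α ν] has type t; that is not a function onto e, so [φ ξ] must be the functor, of type (t -> e).
[φ ξ] must have type (t -> e). The sister ξ has type e; that is not a function onto (t -> e), so φ must be the functor, of type (e -> (t -> e)).

(e -> (t -> e))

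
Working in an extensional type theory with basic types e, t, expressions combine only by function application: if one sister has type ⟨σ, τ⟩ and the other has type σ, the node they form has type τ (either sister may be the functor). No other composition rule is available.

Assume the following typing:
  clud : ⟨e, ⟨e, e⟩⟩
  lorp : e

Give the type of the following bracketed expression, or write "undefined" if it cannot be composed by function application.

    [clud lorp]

⟨e, e⟩

[clud lorp] — clud of type ⟨e, ⟨e, e⟩⟩ combines with lorp of type e: type ⟨e, e⟩.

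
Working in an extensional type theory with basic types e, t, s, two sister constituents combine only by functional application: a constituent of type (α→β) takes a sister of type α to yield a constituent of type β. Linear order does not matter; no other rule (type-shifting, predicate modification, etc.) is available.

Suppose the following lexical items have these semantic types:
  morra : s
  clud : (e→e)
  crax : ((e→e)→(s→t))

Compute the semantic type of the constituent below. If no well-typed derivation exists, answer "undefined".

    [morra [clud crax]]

t

[clud crax]: functor crax : ((e→e)→(s→t)), argument clud : (e→e); result (s→t).
[morra [clud crax]]: functor [clud crax] : (s→t), argument morra : s; result t.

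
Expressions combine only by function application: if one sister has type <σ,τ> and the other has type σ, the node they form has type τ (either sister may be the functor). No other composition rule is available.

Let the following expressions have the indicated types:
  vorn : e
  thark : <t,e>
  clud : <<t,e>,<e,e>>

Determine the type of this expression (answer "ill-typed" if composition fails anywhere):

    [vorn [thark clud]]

e

At [thark clud], clud : <<t,e>,<e,e>> takes thark : <t,e>, giving <e,e>.
At [vorn [thark clud]], [thark clud] : <e,e> takes vorn : e, giving e.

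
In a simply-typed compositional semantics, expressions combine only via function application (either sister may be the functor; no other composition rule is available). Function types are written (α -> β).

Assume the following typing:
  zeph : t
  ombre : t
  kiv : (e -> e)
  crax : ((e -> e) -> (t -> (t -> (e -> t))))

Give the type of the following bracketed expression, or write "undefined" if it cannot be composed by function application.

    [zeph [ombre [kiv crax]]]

(e -> t)

[kiv crax] — crax of type ((e -> e) -> (t -> (t -> (e -> t)))) combines with kiv of type (e -> e): type (t -> (t -> (e -> t))).
[ombre [kiv crax]] — [kiv crax] of type (t -> (t -> (e -> t))) combines with ombre of type t: type (t -> (e -> t)).
[zeph [ombre [kiv crax]]] — [ombre [kiv crax]] of type (t -> (e -> t)) combines with zeph of type t: type (e -> t).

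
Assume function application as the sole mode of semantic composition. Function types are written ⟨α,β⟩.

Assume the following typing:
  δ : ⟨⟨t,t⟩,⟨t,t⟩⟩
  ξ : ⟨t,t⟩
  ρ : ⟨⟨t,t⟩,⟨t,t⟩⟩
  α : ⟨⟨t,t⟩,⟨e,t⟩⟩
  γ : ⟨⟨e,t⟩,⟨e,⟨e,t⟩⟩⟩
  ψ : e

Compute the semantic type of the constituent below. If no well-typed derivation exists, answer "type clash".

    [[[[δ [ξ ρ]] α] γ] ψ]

⟨e,t⟩

[ξ ρ] — ρ of type ⟨⟨t,t⟩,⟨t,t⟩⟩ combines with ξ of type ⟨t,t⟩: type ⟨t,t⟩.
[δ [ξ ρ]] — δ of type ⟨⟨t,t⟩,⟨t,t⟩⟩ combines with [ξ ρ] of type ⟨t,t⟩: type ⟨t,t⟩.
[[δ [ξ ρ]] α] — α of type ⟨⟨t,t⟩,⟨e,t⟩⟩ combines with [δ [ξ ρ]] of type ⟨t,t⟩: type ⟨e,t⟩.
[[[δ [ξ ρ]] α] γ] — γ of type ⟨⟨e,t⟩,⟨e,⟨e,t⟩⟩⟩ combines with [[δ [ξ ρ]] α] of type ⟨e,t⟩: type ⟨e,⟨e,t⟩⟩.
[[[[δ [ξ ρ]] α] γ] ψ] — [[[δ [ξ ρ]] α] γ] of type ⟨e,⟨e,t⟩⟩ combines with ψ of type e: type ⟨e,t⟩.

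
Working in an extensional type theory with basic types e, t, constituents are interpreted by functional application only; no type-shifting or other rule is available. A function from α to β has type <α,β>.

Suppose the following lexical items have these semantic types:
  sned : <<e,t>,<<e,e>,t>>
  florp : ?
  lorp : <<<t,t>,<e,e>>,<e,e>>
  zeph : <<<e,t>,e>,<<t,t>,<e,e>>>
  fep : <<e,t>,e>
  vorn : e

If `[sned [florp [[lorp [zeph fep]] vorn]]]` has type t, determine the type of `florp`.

<e,<<<e,t>,<<e,e>,t>>,t>>

For [sned [florp [[lorp [zeph fep]] vorn]]] to have type t with sned of type <<e,t>,<<e,e>,t>>, [florp [[lorp [zeph fep]] vorn]] must be the function: [florp [[lorp [zeph fep]] vorn]] : <<<e,t>,<<e,e>,t>>,t>.
For [florp [[lorp [zeph fep]] vorn]] to have type <<<e,t>,<<e,e>,t>>,t> with [[lorp [zeph fep]] vorn] of type e, florp must be the function: florp : <e,<<<e,t>,<<e,e>,t>>,t>>.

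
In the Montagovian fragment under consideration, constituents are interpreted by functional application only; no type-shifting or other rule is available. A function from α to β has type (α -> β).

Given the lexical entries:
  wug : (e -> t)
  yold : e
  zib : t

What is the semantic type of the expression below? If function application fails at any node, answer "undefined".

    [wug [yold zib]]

undefined

[yold zib]: e and t cannot combine by function application — type clash.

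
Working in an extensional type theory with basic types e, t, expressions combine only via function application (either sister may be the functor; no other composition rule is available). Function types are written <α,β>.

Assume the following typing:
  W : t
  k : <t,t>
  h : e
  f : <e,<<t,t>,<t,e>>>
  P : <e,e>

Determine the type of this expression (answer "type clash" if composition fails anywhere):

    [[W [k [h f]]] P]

[h f]: <e,<<t,t>,<t,e>>> applied to e yields <<t,t>,<t,e>>.
[k [h f]]: <<t,t>,<t,e>> applied to <t,t> yields <t,e>.
[W [k [h f]]]: <t,e> applied to t yields e.
[[W [k [h f]]] P]: <e,e> applied to e yields e.

e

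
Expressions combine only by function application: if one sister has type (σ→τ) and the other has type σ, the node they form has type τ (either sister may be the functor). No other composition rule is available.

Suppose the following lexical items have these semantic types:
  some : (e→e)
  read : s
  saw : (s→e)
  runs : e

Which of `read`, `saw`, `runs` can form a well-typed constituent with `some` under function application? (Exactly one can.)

runs

read : s — some needs e; read needs nothing (atomic); neither fits.
saw : (s→e) — some needs e; saw needs s; neither fits.
runs — combines: some : (e→e) takes runs : e as argument, giving e.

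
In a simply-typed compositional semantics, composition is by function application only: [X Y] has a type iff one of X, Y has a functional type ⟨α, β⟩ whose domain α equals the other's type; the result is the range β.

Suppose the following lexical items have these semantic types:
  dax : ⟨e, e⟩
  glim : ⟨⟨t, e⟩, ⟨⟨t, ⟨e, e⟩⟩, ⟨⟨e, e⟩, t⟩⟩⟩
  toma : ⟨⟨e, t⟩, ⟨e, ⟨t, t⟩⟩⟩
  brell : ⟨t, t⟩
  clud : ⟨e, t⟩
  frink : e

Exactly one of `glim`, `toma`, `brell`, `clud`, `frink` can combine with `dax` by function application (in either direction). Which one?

glim : ⟨⟨t, e⟩, ⟨⟨t, ⟨e, e⟩⟩, ⟨⟨e, e⟩, t⟩⟩⟩ — neither side's domain matches the other.
toma : ⟨⟨e, t⟩, ⟨e, ⟨t, t⟩⟩⟩ — neither side's domain matches the other.
brell : ⟨t, t⟩ — neither side's domain matches the other.
clud : ⟨e, t⟩ — neither side's domain matches the other.
frink — combines: dax : ⟨e, e⟩ takes frink : e as argument, giving e.

frink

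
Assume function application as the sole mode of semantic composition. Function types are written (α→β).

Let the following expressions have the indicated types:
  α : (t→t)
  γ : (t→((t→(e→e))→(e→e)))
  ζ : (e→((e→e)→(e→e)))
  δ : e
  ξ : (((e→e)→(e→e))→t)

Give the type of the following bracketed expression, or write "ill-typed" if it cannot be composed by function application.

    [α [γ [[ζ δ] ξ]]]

[ζ δ]: (e→((e→e)→(e→e))) applied to e yields ((e→e)→(e→e)).
[[ζ δ] ξ]: (((e→e)→(e→e))→t) applied to ((e→e)→(e→e)) yields t.
[γ [[ζ δ] ξ]]: (t→((t→(e→e))→(e→e))) applied to t yields ((t→(e→e))→(e→e)).
[α [γ [[ζ δ] ξ]]]: (t→t) with ((t→(e→e))→(e→e)) — neither is a function whose domain matches the other; composition fails here.

ill-typed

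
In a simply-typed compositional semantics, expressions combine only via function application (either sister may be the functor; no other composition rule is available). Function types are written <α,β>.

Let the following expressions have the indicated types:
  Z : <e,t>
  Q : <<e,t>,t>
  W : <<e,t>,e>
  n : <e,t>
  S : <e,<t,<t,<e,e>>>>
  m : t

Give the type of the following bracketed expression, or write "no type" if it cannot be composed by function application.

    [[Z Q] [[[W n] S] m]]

[Z Q]: functor Q : <<e,t>,t>, argument Z : <e,t>; result t.
[W n]: functor W : <<e,t>,e>, argument n : <e,t>; result e.
[[W n] S]: functor S : <e,<t,<t,<e,e>>>>, argument [W n] : e; result <t,<t,<e,e>>>.
[[[W n] S] m]: functor [[W n] S] : <t,<t,<e,e>>>, argument m : t; result <t,<e,e>>.
[[Z Q] [[[W n] S] m]]: functor [[[W n] S] m] : <t,<e,e>>, argument [Z Q] : t; result <e,e>.

<e,e>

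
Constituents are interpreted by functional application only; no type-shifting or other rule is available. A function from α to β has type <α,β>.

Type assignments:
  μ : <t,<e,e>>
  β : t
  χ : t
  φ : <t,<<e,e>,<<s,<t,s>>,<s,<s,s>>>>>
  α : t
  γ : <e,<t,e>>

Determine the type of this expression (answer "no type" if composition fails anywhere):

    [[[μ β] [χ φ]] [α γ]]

[μ β]: functor μ : <t,<e,e>>, argument β : t; result <e,e>.
[χ φ]: functor φ : <t,<<e,e>,<<s,<t,s>>,<s,<s,s>>>>>, argument χ : t; result <<e,e>,<<s,<t,s>>,<s,<s,s>>>>.
[[μ β] [χ φ]]: functor [χ φ] : <<e,e>,<<s,<t,s>>,<s,<s,s>>>>, argument [μ β] : <e,e>; result <<s,<t,s>>,<s,<s,s>>>.
At [α γ]: neither t nor <e,<t,e>> can take the other as argument; the node is ill-typed.

no type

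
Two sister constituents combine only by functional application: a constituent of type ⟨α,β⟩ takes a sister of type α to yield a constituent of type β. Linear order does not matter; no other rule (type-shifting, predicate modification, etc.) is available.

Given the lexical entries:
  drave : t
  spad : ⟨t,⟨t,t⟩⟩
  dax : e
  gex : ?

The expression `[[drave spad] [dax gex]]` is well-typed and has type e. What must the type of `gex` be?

For [[drave spad] [dax gex]] to have type e with [drave spad] of type ⟨t,t⟩, [dax gex] must be the function: [dax gex] : ⟨⟨t,t⟩,e⟩.
For [dax gex] to have type ⟨⟨t,t⟩,e⟩ with dax of type e, gex must be the function: gex : ⟨e,⟨⟨t,t⟩,e⟩⟩.

⟨e,⟨⟨t,t⟩,e⟩⟩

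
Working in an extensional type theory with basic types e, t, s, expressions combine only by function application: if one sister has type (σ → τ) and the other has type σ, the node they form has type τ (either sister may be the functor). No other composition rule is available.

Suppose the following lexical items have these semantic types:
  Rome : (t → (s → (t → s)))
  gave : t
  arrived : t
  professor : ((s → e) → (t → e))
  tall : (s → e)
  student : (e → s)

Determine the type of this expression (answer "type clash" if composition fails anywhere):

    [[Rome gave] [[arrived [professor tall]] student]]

(t → s)

[Rome gave]: (t → (s → (t → s))) applied to t yields (s → (t → s)).
[professor tall]: ((s → e) → (t → e)) applied to (s → e) yields (t → e).
[arrived [professor tall]]: (t → e) applied to t yields e.
[[arrived [professor tall]] student]: (e → s) applied to e yields s.
[[Rome gave] [[arrived [professor tall]] student]]: (s → (t → s)) applied to s yields (t → s).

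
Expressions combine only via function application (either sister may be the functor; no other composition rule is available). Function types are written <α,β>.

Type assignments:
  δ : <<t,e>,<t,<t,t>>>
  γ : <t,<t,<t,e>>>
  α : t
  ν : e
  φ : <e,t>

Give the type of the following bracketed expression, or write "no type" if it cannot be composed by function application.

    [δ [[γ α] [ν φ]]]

[γ α]: γ is <t,<t,<t,e>>>, α is t; result <t,<t,e>>.
[ν φ]: φ is <e,t>, ν is e; result t.
[[γ α] [ν φ]]: [γ α] is <t,<t,e>>, [ν φ] is t; result <t,e>.
[δ [[γ α] [ν φ]]]: δ is <<t,e>,<t,<t,t>>>, [[γ α] [ν φ]] is <t,e>; result <t,<t,t>>.

<t,<t,t>>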